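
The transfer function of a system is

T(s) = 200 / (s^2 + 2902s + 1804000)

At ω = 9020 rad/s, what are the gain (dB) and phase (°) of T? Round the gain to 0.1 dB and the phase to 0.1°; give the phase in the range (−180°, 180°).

-112.4 dB, -161.8°

Substitute s = j9020:
Numerator: 200 = 200 + j0
Denominator: (j9020)^2 + 2902(j9020) + 1804000 = -79556400 + j26176040
|N| = √(200² + 0²) ≈ 200, ∠N ≈ 0.00°
|D| = √(79556400² + 26176040²) ≈ 8.3752e+07, ∠D ≈ 161.79°
|T| = 200 / 8.3752e+07 ≈ 2.388e-06
Gain = 20 log₁₀(2.388e-06) ≈ -112.44 dB
∠T = 0.00° − 161.79° = -161.79°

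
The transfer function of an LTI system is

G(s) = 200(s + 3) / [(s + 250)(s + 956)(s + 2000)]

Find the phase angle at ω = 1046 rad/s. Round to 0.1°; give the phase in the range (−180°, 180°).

-61.9°

At s = jω = j1046:
zero (s+3): 3 + j1046 → |·| = √(3²+1046²) = √1094125 ≈ 1046, ∠ = arctan(1046/3) ≈ 89.84°
pole (s+250): 250 + j1046 → |·| = √(250²+1046²) = √1156616 ≈ 1075.5, ∠ = arctan(1046/250) ≈ 76.56°
pole (s+956): 956 + j1046 → |·| = √(956²+1046²) = √2008052 ≈ 1417.1, ∠ = arctan(1046/956) ≈ 47.57°
pole (s+2000): 2000 + j1046 → |·| = √(2000²+1046²) = √5094116 ≈ 2257, ∠ = arctan(1046/2000) ≈ 27.61°
∠G = 89.84° − 151.74° = -61.90°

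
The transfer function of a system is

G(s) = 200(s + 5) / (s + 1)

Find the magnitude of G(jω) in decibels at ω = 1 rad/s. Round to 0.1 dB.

At s = jω = j1:
zero (s+5): 5 + j1 → |·| = √(5²+1²) = √26 ≈ 5.099, ∠ = arctan(1/5) ≈ 11.31°
pole (s+1): 1 + j1 → |·| = √(1²+1²) = √2 ≈ 1.4142, ∠ = arctan(1/1) ≈ 45.00°
|G| = 200 · 5.099 / 1.4142 ≈ 721.11
Gain = 20 log₁₀(721.11) ≈ 57.16 dB

57.2 dB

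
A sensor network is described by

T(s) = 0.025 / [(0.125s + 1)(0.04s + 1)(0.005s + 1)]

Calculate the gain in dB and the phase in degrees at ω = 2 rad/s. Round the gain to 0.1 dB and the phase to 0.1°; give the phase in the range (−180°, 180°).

-32.3 dB, -19.2°

At ω = 2 rad/s:
pole (1 + j2·0.125) = 1 + j0.25 → |·| ≈ 1.0308, ∠ ≈ 14.04°
pole (1 + j2·0.04) = 1 + j0.08 → |·| ≈ 1.0032, ∠ ≈ 4.57°
pole (1 + j2·0.005) = 1 + j0.01 → |·| ≈ 1, ∠ ≈ 0.57°
|T| = 0.025 · 1 / (1.0308 · 1.0032 · 1) ≈ 0.024176
Gain = 20 log₁₀(0.024176) ≈ -32.33 dB
∠T = (0°) − (14.04° + 4.57° + 0.57°) = -19.18°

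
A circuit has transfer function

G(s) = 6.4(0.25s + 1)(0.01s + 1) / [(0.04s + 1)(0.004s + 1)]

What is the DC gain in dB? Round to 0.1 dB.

16.1 dB

G(0) = 6.4 · 1 / 1 = 6.4
20 log₁₀(6.4) ≈ 16.12 dB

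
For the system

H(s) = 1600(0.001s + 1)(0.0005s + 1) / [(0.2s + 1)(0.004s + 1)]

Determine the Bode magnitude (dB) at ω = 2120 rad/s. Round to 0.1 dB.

At ω = 2120 rad/s:
zero (1 + j2120·0.001) = 1 + j2.12 → |·| ≈ 2.344, ∠ ≈ 64.75°
zero (1 + j2120·0.0005) = 1 + j1.06 → |·| ≈ 1.4573, ∠ ≈ 46.67°
pole (1 + j2120·0.2) = 1 + j424 → |·| ≈ 424, ∠ ≈ 89.86°
pole (1 + j2120·0.004) = 1 + j8.48 → |·| ≈ 8.5388, ∠ ≈ 83.27°
|H| = 1600 · 2.344 · 1.4573 / (424 · 8.5388) ≈ 1.5096
Gain = 20 log₁₀(1.5096) ≈ 3.58 dB

3.6 dB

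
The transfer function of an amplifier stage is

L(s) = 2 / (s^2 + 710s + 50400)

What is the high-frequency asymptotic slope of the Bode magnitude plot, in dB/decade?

-40 dB/decade

Each pole contributes −20 dB/decade at high frequency; each zero contributes +20 dB/decade.
Net: 0 zero(s) − 2 pole(s) → -40 dB/decade.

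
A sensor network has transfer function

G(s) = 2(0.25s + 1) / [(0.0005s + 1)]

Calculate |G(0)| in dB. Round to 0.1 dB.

G(0) = 2 · 1 / 1 = 2
20 log₁₀(2) ≈ 6.02 dB

6.0 dB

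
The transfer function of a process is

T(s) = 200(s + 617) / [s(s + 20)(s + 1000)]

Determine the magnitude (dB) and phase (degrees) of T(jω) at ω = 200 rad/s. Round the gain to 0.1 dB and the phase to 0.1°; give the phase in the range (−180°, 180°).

-50.0 dB, -167.6°

At s = jω = j200:
zero (s+617): 617 + j200 → |·| = √(617²+200²) = √420689 ≈ 648.61, ∠ = arctan(200/617) ≈ 17.96°
pole (s+20): 20 + j200 → |·| = √(20²+200²) = √40400 ≈ 201, ∠ = arctan(200/20) ≈ 84.29°
pole (s+1000): 1000 + j200 → |·| = √(1000²+200²) = √1040000 ≈ 1019.8, ∠ = arctan(200/1000) ≈ 11.31°
pole at origin: |s| = 200, ∠ = 90.00° (in denominator)
|T| = 200 · 648.61 / 4.0996e+07 ≈ 0.0031643
Gain = 20 log₁₀(0.0031643) ≈ -49.99 dB
∠T = 17.96° − 185.60° = -167.64°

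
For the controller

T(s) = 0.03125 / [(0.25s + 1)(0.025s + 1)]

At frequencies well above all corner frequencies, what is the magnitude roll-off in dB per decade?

-40 dB/decade

Each pole contributes −20 dB/decade at high frequency; each zero contributes +20 dB/decade.
Net: 0 zero(s) − 2 pole(s) → -40 dB/decade.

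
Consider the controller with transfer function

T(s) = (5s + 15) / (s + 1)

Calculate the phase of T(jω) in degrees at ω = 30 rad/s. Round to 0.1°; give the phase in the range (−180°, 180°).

-3.8°

Substitute s = j30:
Numerator: 5(j30) + 15 = 15 + j150
Denominator: (j30) + 1 = 1 + j30
|N| = √(15² + 150²) ≈ 150.75, ∠N ≈ 84.29°
|D| = √(1² + 30²) ≈ 30.017, ∠D ≈ 88.09°
∠T = 84.29° − 88.09° = -3.80°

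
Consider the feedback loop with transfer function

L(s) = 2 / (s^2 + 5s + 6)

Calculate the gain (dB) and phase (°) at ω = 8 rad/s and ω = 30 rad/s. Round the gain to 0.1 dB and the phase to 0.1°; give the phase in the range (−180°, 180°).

Substitute s = j8:
Numerator: 2 = 2 + j0
Denominator: (j8)^2 + 5(j8) + 6 = -58 + j40
|N| = √(2² + 0²) ≈ 2, ∠N ≈ 0.00°
|D| = √(58² + 40²) ≈ 70.456, ∠D ≈ 145.41°
|L| = 2 / 70.456 ≈ 0.028387
Gain = 20 log₁₀(0.028387) ≈ -30.94 dB
∠L = 0.00° − 145.41° = -145.41°

Substitute s = j30:
Numerator: 2 = 2 + j0
Denominator: (j30)^2 + 5(j30) + 6 = -894 + j150
|N| = √(2² + 0²) ≈ 2, ∠N ≈ 0.00°
|D| = √(894² + 150²) ≈ 906.5, ∠D ≈ 170.48°
|L| = 2 / 906.5 ≈ 0.0022063
Gain = 20 log₁₀(0.0022063) ≈ -53.13 dB
∠L = 0.00° − 170.48° = -170.48°

ω = 8: -30.9 dB, -145.4°; ω = 30: -53.1 dB, -170.5°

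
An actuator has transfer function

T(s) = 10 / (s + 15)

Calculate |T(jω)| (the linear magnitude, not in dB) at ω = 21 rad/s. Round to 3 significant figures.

0.387

Substitute s = j21:
Numerator: 10 = 10 + j0
Denominator: (j21) + 15 = 15 + j21
|N| = √(10² + 0²) ≈ 10, ∠N ≈ 0.00°
|D| = √(15² + 21²) ≈ 25.807, ∠D ≈ 54.46°
|T| = 10 / 25.807 ≈ 0.38749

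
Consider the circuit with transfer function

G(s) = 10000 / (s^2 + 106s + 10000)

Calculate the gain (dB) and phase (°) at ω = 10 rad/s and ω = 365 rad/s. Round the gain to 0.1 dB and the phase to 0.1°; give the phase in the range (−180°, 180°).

ω = 10: 0.0 dB, -6.1°; ω = 365: -22.2 dB, -162.6°

At s = jω = j10:
quadratic: (j10)² + 106·j10 + 10000 = 9900 + j1060 → |·| ≈ 9956.6, ∠ ≈ 6.11°
|G| = 10000 / 9956.6 ≈ 1.0044
Gain = 20 log₁₀(1.0044) ≈ 0.04 dB
∠G = 0.00° − 6.11° = -6.11°

At s = jω = j365:
quadratic: (j365)² + 106·j365 + 10000 = -123225 + j38690 → |·| ≈ 1.2916e+05, ∠ ≈ 162.57°
|G| = 10000 / 1.2916e+05 ≈ 0.077423
Gain = 20 log₁₀(0.077423) ≈ -22.22 dB
∠G = 0.00° − 162.57° = -162.57°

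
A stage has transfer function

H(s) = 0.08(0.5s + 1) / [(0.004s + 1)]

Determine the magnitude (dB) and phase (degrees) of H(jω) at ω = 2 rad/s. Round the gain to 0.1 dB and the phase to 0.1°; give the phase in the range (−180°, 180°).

At ω = 2 rad/s:
zero (1 + j2·0.5) = 1 + j1 → |·| ≈ 1.4142, ∠ ≈ 45.00°
pole (1 + j2·0.004) = 1 + j0.008 → |·| ≈ 1, ∠ ≈ 0.46°
|H| = 0.08 · 1.4142 / (1) ≈ 0.11314
Gain = 20 log₁₀(0.11314) ≈ -18.93 dB
∠H = (45.00°) − (0.46°) = 44.54°

-18.9 dB, 44.5°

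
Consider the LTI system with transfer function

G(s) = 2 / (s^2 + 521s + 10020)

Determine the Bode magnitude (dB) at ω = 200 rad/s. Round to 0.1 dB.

Substitute s = j200:
Numerator: 2 = 2 + j0
Denominator: (j200)^2 + 521(j200) + 10020 = -29980 + j104200
|N| = √(2² + 0²) ≈ 2, ∠N ≈ 0.00°
|D| = √(29980² + 104200²) ≈ 1.0843e+05, ∠D ≈ 106.05°
|G| = 2 / 1.0843e+05 ≈ 1.8445e-05
Gain = 20 log₁₀(1.8445e-05) ≈ -94.68 dB

-94.7 dB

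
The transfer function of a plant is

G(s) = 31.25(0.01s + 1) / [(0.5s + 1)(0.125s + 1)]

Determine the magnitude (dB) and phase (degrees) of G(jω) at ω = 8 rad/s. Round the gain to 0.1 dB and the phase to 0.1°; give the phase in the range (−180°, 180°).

14.6 dB, -116.4°

At ω = 8 rad/s:
zero (1 + j8·0.01) = 1 + j0.08 → |·| ≈ 1.0032, ∠ ≈ 4.57°
pole (1 + j8·0.5) = 1 + j4 → |·| ≈ 4.1231, ∠ ≈ 75.96°
pole (1 + j8·0.125) = 1 + j1 → |·| ≈ 1.4142, ∠ ≈ 45.00°
|G| = 31.25 · 1.0032 / (4.1231 · 1.4142) ≈ 5.3765
Gain = 20 log₁₀(5.3765) ≈ 14.61 dB
∠G = (4.57°) − (75.96° + 45.00°) = -116.39°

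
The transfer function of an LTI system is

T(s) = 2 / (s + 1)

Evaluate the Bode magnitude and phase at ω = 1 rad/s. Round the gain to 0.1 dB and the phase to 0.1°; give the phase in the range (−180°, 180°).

3.0 dB, -45.0°

At s = jω = j1:
pole (s+1): 1 + j1 → |·| = √(1²+1²) = √2 ≈ 1.4142, ∠ = arctan(1/1) ≈ 45.00°
|T| = 2 / 1.4142 ≈ 1.4142
Gain = 20 log₁₀(1.4142) ≈ 3.01 dB
∠T = 0.00° − 45.00° = -45.00°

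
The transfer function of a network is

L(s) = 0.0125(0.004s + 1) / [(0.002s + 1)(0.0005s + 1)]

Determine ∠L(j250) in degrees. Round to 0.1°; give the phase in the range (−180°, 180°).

At ω = 250 rad/s:
zero (1 + j250·0.004) = 1 + j1 → |·| ≈ 1.4142, ∠ ≈ 45.00°
pole (1 + j250·0.002) = 1 + j0.5 → |·| ≈ 1.118, ∠ ≈ 26.57°
pole (1 + j250·0.0005) = 1 + j0.125 → |·| ≈ 1.0078, ∠ ≈ 7.13°
∠L = (45.00°) − (26.57° + 7.13°) = 11.30°

11.3°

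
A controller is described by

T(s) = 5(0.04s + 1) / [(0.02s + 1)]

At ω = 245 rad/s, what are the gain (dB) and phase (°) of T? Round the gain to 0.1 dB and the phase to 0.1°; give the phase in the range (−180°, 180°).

At ω = 245 rad/s:
zero (1 + j245·0.04) = 1 + j9.8 → |·| ≈ 9.8509, ∠ ≈ 84.17°
pole (1 + j245·0.02) = 1 + j4.9 → |·| ≈ 5.001, ∠ ≈ 78.47°
|T| = 5 · 9.8509 / (5.001) ≈ 9.8489
Gain = 20 log₁₀(9.8489) ≈ 19.87 dB
∠T = (84.17°) − (78.47°) = 5.70°

19.9 dB, 5.7°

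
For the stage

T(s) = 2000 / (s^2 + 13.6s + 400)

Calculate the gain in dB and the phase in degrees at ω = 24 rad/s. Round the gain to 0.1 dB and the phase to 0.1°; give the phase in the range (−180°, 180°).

14.6 dB, -118.3°

At s = jω = j24:
quadratic: (j24)² + 13.6·j24 + 400 = -176 + j326.4 → |·| ≈ 370.83, ∠ ≈ 118.33°
|T| = 2000 / 370.83 ≈ 5.3933
Gain = 20 log₁₀(5.3933) ≈ 14.64 dB
∠T = 0.00° − 118.33° = -118.33°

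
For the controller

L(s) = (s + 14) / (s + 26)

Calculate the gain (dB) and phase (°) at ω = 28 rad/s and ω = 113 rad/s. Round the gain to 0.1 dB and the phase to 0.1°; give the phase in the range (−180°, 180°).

At s = jω = j28:
zero (s+14): 14 + j28 → |·| = √(14²+28²) = √980 ≈ 31.305, ∠ = arctan(28/14) ≈ 63.43°
pole (s+26): 26 + j28 → |·| = √(26²+28²) = √1460 ≈ 38.21, ∠ = arctan(28/26) ≈ 47.12°
|L| = 1 · 31.305 / 38.21 ≈ 0.81929
Gain = 20 log₁₀(0.81929) ≈ -1.73 dB
∠L = 63.43° − 47.12° = 16.31°

At s = jω = j113:
zero (s+14): 14 + j113 → |·| = √(14²+113²) = √12965 ≈ 113.86, ∠ = arctan(113/14) ≈ 82.94°
pole (s+26): 26 + j113 → |·| = √(26²+113²) = √13445 ≈ 115.95, ∠ = arctan(113/26) ≈ 77.04°
|L| = 1 · 113.86 / 115.95 ≈ 0.98197
Gain = 20 log₁₀(0.98197) ≈ -0.16 dB
∠L = 82.94° − 77.04° = 5.90°

ω = 28: -1.7 dB, 16.3°; ω = 113: -0.2 dB, 5.9°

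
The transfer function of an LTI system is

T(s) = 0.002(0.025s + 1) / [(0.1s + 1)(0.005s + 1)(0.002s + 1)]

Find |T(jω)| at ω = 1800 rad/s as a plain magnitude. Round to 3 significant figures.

1.48e-05

At ω = 1800 rad/s:
zero (1 + j1800·0.025) = 1 + j45 → |·| ≈ 45.011, ∠ ≈ 88.73°
pole (1 + j1800·0.1) = 1 + j180 → |·| ≈ 180, ∠ ≈ 89.68°
pole (1 + j1800·0.005) = 1 + j9 → |·| ≈ 9.0554, ∠ ≈ 83.66°
pole (1 + j1800·0.002) = 1 + j3.6 → |·| ≈ 3.7363, ∠ ≈ 74.48°
|T| = 0.002 · 45.011 / (180 · 9.0554 · 3.7363) ≈ 1.4782e-05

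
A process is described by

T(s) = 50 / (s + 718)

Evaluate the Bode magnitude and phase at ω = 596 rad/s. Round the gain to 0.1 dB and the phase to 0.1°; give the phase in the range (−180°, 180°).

-25.4 dB, -39.7°

At s = jω = j596:
pole (s+718): 718 + j596 → |·| = √(718²+596²) = √870740 ≈ 933.13, ∠ = arctan(596/718) ≈ 39.70°
|T| = 50 / 933.13 ≈ 0.053583
Gain = 20 log₁₀(0.053583) ≈ -25.42 dB
∠T = 0.00° − 39.70° = -39.70°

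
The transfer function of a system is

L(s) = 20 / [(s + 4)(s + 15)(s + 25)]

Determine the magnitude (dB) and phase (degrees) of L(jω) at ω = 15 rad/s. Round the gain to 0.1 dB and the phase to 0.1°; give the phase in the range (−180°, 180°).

At s = jω = j15:
pole (s+4): 4 + j15 → |·| = √(4²+15²) = √241 ≈ 15.524, ∠ = arctan(15/4) ≈ 75.07°
pole (s+15): 15 + j15 → |·| = √(15²+15²) = √450 ≈ 21.213, ∠ = arctan(15/15) ≈ 45.00°
pole (s+25): 25 + j15 → |·| = √(25²+15²) = √850 ≈ 29.155, ∠ = arctan(15/25) ≈ 30.96°
|L| = 20 / 9601.1 ≈ 0.0020831
Gain = 20 log₁₀(0.0020831) ≈ -53.63 dB
∠L = 0.00° − 151.03° = -151.03°

-53.6 dB, -151.0°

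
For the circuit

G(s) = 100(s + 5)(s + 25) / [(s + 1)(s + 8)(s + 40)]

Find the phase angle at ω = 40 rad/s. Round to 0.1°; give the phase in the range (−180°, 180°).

-71.4°

At s = jω = j40:
zero (s+5): 5 + j40 → |·| = √(5²+40²) = √1625 ≈ 40.311, ∠ = arctan(40/5) ≈ 82.87°
zero (s+25): 25 + j40 → |·| = √(25²+40²) = √2225 ≈ 47.17, ∠ = arctan(40/25) ≈ 57.99°
pole (s+1): 1 + j40 → |·| = √(1²+40²) = √1601 ≈ 40.012, ∠ = arctan(40/1) ≈ 88.57°
pole (s+8): 8 + j40 → |·| = √(8²+40²) = √1664 ≈ 40.792, ∠ = arctan(40/8) ≈ 78.69°
pole (s+40): 40 + j40 → |·| = √(40²+40²) = √3200 ≈ 56.569, ∠ = arctan(40/40) ≈ 45.00°
∠G = 140.86° − 212.26° = -71.40°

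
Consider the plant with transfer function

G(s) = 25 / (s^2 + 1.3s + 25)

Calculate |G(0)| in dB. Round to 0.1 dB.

G(0) = 25 / 25 = 1
20 log₁₀(1) ≈ 0.00 dB

0.0 dB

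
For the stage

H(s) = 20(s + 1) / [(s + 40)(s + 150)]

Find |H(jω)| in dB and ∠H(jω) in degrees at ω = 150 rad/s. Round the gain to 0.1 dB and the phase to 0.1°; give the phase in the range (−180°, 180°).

-20.8 dB, -30.5°

At s = jω = j150:
zero (s+1): 1 + j150 → |·| = √(1²+150²) = √22501 ≈ 150, ∠ = arctan(150/1) ≈ 89.62°
pole (s+40): 40 + j150 → |·| = √(40²+150²) = √24100 ≈ 155.24, ∠ = arctan(150/40) ≈ 75.07°
pole (s+150): 150 + j150 → |·| = √(150²+150²) = √45000 ≈ 212.13, ∠ = arctan(150/150) ≈ 45.00°
|H| = 20 · 150 / 32931 ≈ 0.0911
Gain = 20 log₁₀(0.0911) ≈ -20.81 dB
∠H = 89.62° − 120.07° = -30.45°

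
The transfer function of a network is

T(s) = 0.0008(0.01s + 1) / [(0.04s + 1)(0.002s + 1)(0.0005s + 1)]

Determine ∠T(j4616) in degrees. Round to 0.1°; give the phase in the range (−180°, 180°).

At ω = 4616 rad/s:
zero (1 + j4616·0.01) = 1 + j46.16 → |·| ≈ 46.171, ∠ ≈ 88.76°
pole (1 + j4616·0.04) = 1 + j184.64 → |·| ≈ 184.64, ∠ ≈ 89.69°
pole (1 + j4616·0.002) = 1 + j9.232 → |·| ≈ 9.286, ∠ ≈ 83.82°
pole (1 + j4616·0.0005) = 1 + j2.308 → |·| ≈ 2.5153, ∠ ≈ 66.57°
∠T = (88.76°) − (89.69° + 83.82° + 66.57°) = -151.32°

-151.3°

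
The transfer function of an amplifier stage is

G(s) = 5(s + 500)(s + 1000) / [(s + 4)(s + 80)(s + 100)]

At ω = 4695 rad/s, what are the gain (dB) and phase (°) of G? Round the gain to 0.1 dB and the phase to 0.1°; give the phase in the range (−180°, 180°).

At s = jω = j4695:
zero (s+500): 500 + j4695 → |·| = √(500²+4695²) = √22293025 ≈ 4721.5, ∠ = arctan(4695/500) ≈ 83.92°
zero (s+1000): 1000 + j4695 → |·| = √(1000²+4695²) = √23043025 ≈ 4800.3, ∠ = arctan(4695/1000) ≈ 77.98°
pole (s+4): 4 + j4695 → |·| = √(4²+4695²) = √22043041 ≈ 4695, ∠ = arctan(4695/4) ≈ 89.95°
pole (s+80): 80 + j4695 → |·| = √(80²+4695²) = √22049425 ≈ 4695.7, ∠ = arctan(4695/80) ≈ 89.02°
pole (s+100): 100 + j4695 → |·| = √(100²+4695²) = √22053025 ≈ 4696.1, ∠ = arctan(4695/100) ≈ 88.78°
|G| = 5 · 2.2665e+07 / 1.0353e+11 ≈ 0.0010946
Gain = 20 log₁₀(0.0010946) ≈ -59.21 dB
∠G = 161.90° − 267.75° = -105.85°

-59.2 dB, -105.9°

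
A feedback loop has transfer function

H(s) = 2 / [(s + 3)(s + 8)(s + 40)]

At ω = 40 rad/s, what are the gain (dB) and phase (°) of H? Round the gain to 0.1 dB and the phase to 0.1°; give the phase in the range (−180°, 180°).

At s = jω = j40:
pole (s+3): 3 + j40 → |·| = √(3²+40²) = √1609 ≈ 40.112, ∠ = arctan(40/3) ≈ 85.71°
pole (s+8): 8 + j40 → |·| = √(8²+40²) = √1664 ≈ 40.792, ∠ = arctan(40/8) ≈ 78.69°
pole (s+40): 40 + j40 → |·| = √(40²+40²) = √3200 ≈ 56.569, ∠ = arctan(40/40) ≈ 45.00°
|H| = 2 / 92561 ≈ 2.1607e-05
Gain = 20 log₁₀(2.1607e-05) ≈ -93.31 dB
∠H = 0.00° − 209.40° = -209.40° ≡ 150.60° (principal value)

-93.3 dB, 150.6°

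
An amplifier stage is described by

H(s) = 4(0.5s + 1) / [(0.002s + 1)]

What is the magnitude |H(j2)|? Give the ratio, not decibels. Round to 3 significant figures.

At ω = 2 rad/s:
zero (1 + j2·0.5) = 1 + j1 → |·| ≈ 1.4142, ∠ ≈ 45.00°
pole (1 + j2·0.002) = 1 + j0.004 → |·| ≈ 1, ∠ ≈ 0.23°
|H| = 4 · 1.4142 / (1) ≈ 5.6568

5.66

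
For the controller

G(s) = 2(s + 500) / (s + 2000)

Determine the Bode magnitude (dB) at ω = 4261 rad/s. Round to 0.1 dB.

5.2 dB

At s = jω = j4261:
zero (s+500): 500 + j4261 → |·| = √(500²+4261²) = √18406121 ≈ 4290.2, ∠ = arctan(4261/500) ≈ 83.31°
pole (s+2000): 2000 + j4261 → |·| = √(2000²+4261²) = √22156121 ≈ 4707, ∠ = arctan(4261/2000) ≈ 64.86°
|G| = 2 · 4290.2 / 4707 ≈ 1.8229
Gain = 20 log₁₀(1.8229) ≈ 5.22 dB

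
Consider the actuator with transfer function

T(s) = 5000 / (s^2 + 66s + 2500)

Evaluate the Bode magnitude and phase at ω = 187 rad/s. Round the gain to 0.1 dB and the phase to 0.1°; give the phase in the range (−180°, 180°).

At s = jω = j187:
quadratic: (j187)² + 66·j187 + 2500 = -32469 + j12342 → |·| ≈ 34736, ∠ ≈ 159.19°
|T| = 5000 / 34736 ≈ 0.14394
Gain = 20 log₁₀(0.14394) ≈ -16.84 dB
∠T = 0.00° − 159.19° = -159.19°

-16.8 dB, -159.2°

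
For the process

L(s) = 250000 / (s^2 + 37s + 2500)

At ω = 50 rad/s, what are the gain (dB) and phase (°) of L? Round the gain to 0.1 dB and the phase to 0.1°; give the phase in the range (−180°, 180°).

42.6 dB, -90.0°

At s = jω = j50:
quadratic: (j50)² + 37·j50 + 2500 = 0 + j1850 → |·| ≈ 1850, ∠ ≈ 90.00°
|L| = 250000 / 1850 ≈ 135.14
Gain = 20 log₁₀(135.14) ≈ 42.62 dB
∠L = 0.00° − 90.00° = -90.00°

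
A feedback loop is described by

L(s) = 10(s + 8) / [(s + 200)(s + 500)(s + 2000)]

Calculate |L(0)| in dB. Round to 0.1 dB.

L(0) = 10·8 / (200·500·2000) ≈ 4e-07
20 log₁₀(4e-07) ≈ -127.96 dB

-128.0 dB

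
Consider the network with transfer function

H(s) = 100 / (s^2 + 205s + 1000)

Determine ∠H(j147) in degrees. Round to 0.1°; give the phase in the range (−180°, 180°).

-124.4°

Substitute s = j147:
Numerator: 100 = 100 + j0
Denominator: (j147)^2 + 205(j147) + 1000 = -20609 + j30135
|N| = √(100² + 0²) ≈ 100, ∠N ≈ 0.00°
|D| = √(20609² + 30135²) ≈ 36508, ∠D ≈ 124.37°
∠H = 0.00° − 124.37° = -124.37°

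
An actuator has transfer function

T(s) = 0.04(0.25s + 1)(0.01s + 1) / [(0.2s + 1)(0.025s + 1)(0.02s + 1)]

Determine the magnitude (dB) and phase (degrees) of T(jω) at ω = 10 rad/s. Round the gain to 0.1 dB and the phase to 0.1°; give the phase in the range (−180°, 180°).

-26.7 dB, -14.9°

At ω = 10 rad/s:
zero (1 + j10·0.25) = 1 + j2.5 → |·| ≈ 2.6926, ∠ ≈ 68.20°
zero (1 + j10·0.01) = 1 + j0.1 → |·| ≈ 1.005, ∠ ≈ 5.71°
pole (1 + j10·0.2) = 1 + j2 → |·| ≈ 2.2361, ∠ ≈ 63.43°
pole (1 + j10·0.025) = 1 + j0.25 → |·| ≈ 1.0308, ∠ ≈ 14.04°
pole (1 + j10·0.02) = 1 + j0.2 → |·| ≈ 1.0198, ∠ ≈ 11.31°
|T| = 0.04 · 2.6926 · 1.005 / (2.2361 · 1.0308 · 1.0198) ≈ 0.046049
Gain = 20 log₁₀(0.046049) ≈ -26.74 dB
∠T = (68.20° + 5.71°) − (63.43° + 14.04° + 11.31°) = -14.87°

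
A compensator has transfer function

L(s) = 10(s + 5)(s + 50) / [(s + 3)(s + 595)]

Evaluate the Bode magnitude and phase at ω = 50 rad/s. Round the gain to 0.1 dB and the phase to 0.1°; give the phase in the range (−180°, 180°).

At s = jω = j50:
zero (s+5): 5 + j50 → |·| = √(5²+50²) = √2525 ≈ 50.249, ∠ = arctan(50/5) ≈ 84.29°
zero (s+50): 50 + j50 → |·| = √(50²+50²) = √5000 ≈ 70.711, ∠ = arctan(50/50) ≈ 45.00°
pole (s+3): 3 + j50 → |·| = √(3²+50²) = √2509 ≈ 50.09, ∠ = arctan(50/3) ≈ 86.57°
pole (s+595): 595 + j50 → |·| = √(595²+50²) = √356525 ≈ 597.1, ∠ = arctan(50/595) ≈ 4.80°
|L| = 10 · 3553.2 / 29909 ≈ 1.188
Gain = 20 log₁₀(1.188) ≈ 1.50 dB
∠L = 129.29° − 91.37° = 37.92°

1.5 dB, 37.9°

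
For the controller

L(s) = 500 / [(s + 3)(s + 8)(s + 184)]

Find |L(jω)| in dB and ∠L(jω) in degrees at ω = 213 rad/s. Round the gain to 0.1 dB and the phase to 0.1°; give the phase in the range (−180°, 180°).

At s = jω = j213:
pole (s+3): 3 + j213 → |·| = √(3²+213²) = √45378 ≈ 213.02, ∠ = arctan(213/3) ≈ 89.19°
pole (s+8): 8 + j213 → |·| = √(8²+213²) = √45433 ≈ 213.15, ∠ = arctan(213/8) ≈ 87.85°
pole (s+184): 184 + j213 → |·| = √(184²+213²) = √79225 ≈ 281.47, ∠ = arctan(213/184) ≈ 49.18°
|L| = 500 / 1.278e+07 ≈ 3.9124e-05
Gain = 20 log₁₀(3.9124e-05) ≈ -88.15 dB
∠L = 0.00° − 226.22° = -226.22° ≡ 133.78° (principal value)

-88.2 dB, 133.8°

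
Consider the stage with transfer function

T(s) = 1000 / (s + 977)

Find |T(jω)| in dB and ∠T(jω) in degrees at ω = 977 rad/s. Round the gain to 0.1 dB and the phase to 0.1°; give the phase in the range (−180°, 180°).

-2.8 dB, -45.0°

At s = jω = j977:
pole (s+977): 977 + j977 → |·| = √(977²+977²) = √1909058 ≈ 1381.7, ∠ = arctan(977/977) ≈ 45.00°
|T| = 1000 / 1381.7 ≈ 0.72375
Gain = 20 log₁₀(0.72375) ≈ -2.81 dB
∠T = 0.00° − 45.00° = -45.00°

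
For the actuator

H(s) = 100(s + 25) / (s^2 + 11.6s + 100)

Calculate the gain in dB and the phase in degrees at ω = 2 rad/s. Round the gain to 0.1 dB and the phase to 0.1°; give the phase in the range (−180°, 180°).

At s = jω = j2:
zero (s+25): 25 + j2 → |·| = √(25²+2²) = √629 ≈ 25.08, ∠ = arctan(2/25) ≈ 4.57°
quadratic: (j2)² + 11.6·j2 + 100 = 96 + j23.2 → |·| ≈ 98.764, ∠ ≈ 13.59°
|H| = 100 · 25.08 / 98.764 ≈ 25.394
Gain = 20 log₁₀(25.394) ≈ 28.09 dB
∠H = 4.57° − 13.59° = -9.02°

28.1 dB, -9.0°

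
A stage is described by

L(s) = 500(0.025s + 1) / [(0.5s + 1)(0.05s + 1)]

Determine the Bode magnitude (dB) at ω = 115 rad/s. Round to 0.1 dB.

At ω = 115 rad/s:
zero (1 + j115·0.025) = 1 + j2.875 → |·| ≈ 3.0439, ∠ ≈ 70.82°
pole (1 + j115·0.5) = 1 + j57.5 → |·| ≈ 57.509, ∠ ≈ 89.00°
pole (1 + j115·0.05) = 1 + j5.75 → |·| ≈ 5.8363, ∠ ≈ 80.13°
|L| = 500 · 3.0439 / (57.509 · 5.8363) ≈ 4.5345
Gain = 20 log₁₀(4.5345) ≈ 13.13 dB

13.1 dB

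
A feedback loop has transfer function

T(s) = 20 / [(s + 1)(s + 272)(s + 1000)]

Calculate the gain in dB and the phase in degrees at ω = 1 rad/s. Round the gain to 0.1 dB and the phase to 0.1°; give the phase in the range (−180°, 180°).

At s = jω = j1:
pole (s+1): 1 + j1 → |·| = √(1²+1²) = √2 ≈ 1.4142, ∠ = arctan(1/1) ≈ 45.00°
pole (s+272): 272 + j1 → |·| = √(272²+1²) = √73985 ≈ 272, ∠ = arctan(1/272) ≈ 0.21°
pole (s+1000): 1000 + j1 → |·| = √(1000²+1²) = √1000001 ≈ 1000, ∠ = arctan(1/1000) ≈ 0.06°
|T| = 20 / 3.8466e+05 ≈ 5.1994e-05
Gain = 20 log₁₀(5.1994e-05) ≈ -85.68 dB
∠T = 0.00° − 45.27° = -45.27°

-85.7 dB, -45.3°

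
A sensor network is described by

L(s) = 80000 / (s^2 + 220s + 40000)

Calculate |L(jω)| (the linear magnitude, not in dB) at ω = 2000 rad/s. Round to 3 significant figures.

At s = jω = j2000:
quadratic: (j2000)² + 220·j2000 + 40000 = -3960000 + j440000 → |·| ≈ 3.9844e+06, ∠ ≈ 173.66°
|L| = 80000 / 3.9844e+06 ≈ 0.020078

0.0201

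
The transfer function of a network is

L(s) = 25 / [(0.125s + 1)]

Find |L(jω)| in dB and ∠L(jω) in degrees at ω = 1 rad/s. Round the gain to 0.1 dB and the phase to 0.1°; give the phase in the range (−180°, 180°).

At ω = 1 rad/s:
pole (1 + j1·0.125) = 1 + j0.125 → |·| ≈ 1.0078, ∠ ≈ 7.13°
|L| = 25 · 1 / (1.0078) ≈ 24.807
Gain = 20 log₁₀(24.807) ≈ 27.89 dB
∠L = (0°) − (7.13°) = -7.13°

27.9 dB, -7.1°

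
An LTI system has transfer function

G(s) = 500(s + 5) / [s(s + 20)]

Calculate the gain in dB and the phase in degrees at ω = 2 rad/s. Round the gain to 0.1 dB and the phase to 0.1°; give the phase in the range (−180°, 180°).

36.5 dB, -73.9°

At s = jω = j2:
zero (s+5): 5 + j2 → |·| = √(5²+2²) = √29 ≈ 5.3852, ∠ = arctan(2/5) ≈ 21.80°
pole (s+20): 20 + j2 → |·| = √(20²+2²) = √404 ≈ 20.1, ∠ = arctan(2/20) ≈ 5.71°
pole at origin: |s| = 2, ∠ = 90.00° (in denominator)
|G| = 500 · 5.3852 / 40.2 ≈ 66.98
Gain = 20 log₁₀(66.98) ≈ 36.52 dB
∠G = 21.80° − 95.71° = -73.91°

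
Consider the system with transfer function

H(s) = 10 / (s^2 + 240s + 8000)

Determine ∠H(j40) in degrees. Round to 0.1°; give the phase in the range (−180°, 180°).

-56.3°

Substitute s = j40:
Numerator: 10 = 10 + j0
Denominator: (j40)^2 + 240(j40) + 8000 = 6400 + j9600
|N| = √(10² + 0²) ≈ 10, ∠N ≈ 0.00°
|D| = √(6400² + 9600²) ≈ 11538, ∠D ≈ 56.31°
∠H = 0.00° − 56.31° = -56.31°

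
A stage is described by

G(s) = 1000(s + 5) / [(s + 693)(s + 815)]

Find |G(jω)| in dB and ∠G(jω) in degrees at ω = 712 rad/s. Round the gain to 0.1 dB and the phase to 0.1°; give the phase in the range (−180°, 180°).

At s = jω = j712:
zero (s+5): 5 + j712 → |·| = √(5²+712²) = √506969 ≈ 712.02, ∠ = arctan(712/5) ≈ 89.60°
pole (s+693): 693 + j712 → |·| = √(693²+712²) = √987193 ≈ 993.58, ∠ = arctan(712/693) ≈ 45.77°
pole (s+815): 815 + j712 → |·| = √(815²+712²) = √1171169 ≈ 1082.2, ∠ = arctan(712/815) ≈ 41.14°
|G| = 1000 · 712.02 / 1.0753e+06 ≈ 0.66216
Gain = 20 log₁₀(0.66216) ≈ -3.58 dB
∠G = 89.60° − 86.91° = 2.69°

-3.6 dB, 2.7°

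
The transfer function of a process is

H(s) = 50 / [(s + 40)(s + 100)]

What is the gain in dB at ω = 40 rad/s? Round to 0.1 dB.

At s = jω = j40:
pole (s+40): 40 + j40 → |·| = √(40²+40²) = √3200 ≈ 56.569, ∠ = arctan(40/40) ≈ 45.00°
pole (s+100): 100 + j40 → |·| = √(100²+40²) = √11600 ≈ 107.7, ∠ = arctan(40/100) ≈ 21.80°
|H| = 50 / 6092.5 ≈ 0.0082068
Gain = 20 log₁₀(0.0082068) ≈ -41.72 dB

-41.7 dB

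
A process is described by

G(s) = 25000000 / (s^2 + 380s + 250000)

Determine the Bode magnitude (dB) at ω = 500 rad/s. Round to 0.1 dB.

At s = jω = j500:
quadratic: (j500)² + 380·j500 + 250000 = 0 + j190000 → |·| ≈ 1.9e+05, ∠ ≈ 90.00°
|G| = 25000000 / 1.9e+05 ≈ 131.58
Gain = 20 log₁₀(131.58) ≈ 42.38 dB

42.4 dB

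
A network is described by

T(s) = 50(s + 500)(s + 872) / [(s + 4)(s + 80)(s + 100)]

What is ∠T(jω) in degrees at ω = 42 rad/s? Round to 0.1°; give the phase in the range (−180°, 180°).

At s = jω = j42:
zero (s+500): 500 + j42 → |·| = √(500²+42²) = √251764 ≈ 501.76, ∠ = arctan(42/500) ≈ 4.80°
zero (s+872): 872 + j42 → |·| = √(872²+42²) = √762148 ≈ 873.01, ∠ = arctan(42/872) ≈ 2.76°
pole (s+4): 4 + j42 → |·| = √(4²+42²) = √1780 ≈ 42.19, ∠ = arctan(42/4) ≈ 84.56°
pole (s+80): 80 + j42 → |·| = √(80²+42²) = √8164 ≈ 90.355, ∠ = arctan(42/80) ≈ 27.70°
pole (s+100): 100 + j42 → |·| = √(100²+42²) = √11764 ≈ 108.46, ∠ = arctan(42/100) ≈ 22.78°
∠T = 7.56° − 135.04° = -127.48°

-127.5°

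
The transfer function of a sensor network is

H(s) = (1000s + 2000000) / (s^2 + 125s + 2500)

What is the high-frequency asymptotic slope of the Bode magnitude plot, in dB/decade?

-20 dB/decade

Each pole contributes −20 dB/decade at high frequency; each zero contributes +20 dB/decade.
Net: 1 zero(s) − 2 pole(s) → -20 dB/decade.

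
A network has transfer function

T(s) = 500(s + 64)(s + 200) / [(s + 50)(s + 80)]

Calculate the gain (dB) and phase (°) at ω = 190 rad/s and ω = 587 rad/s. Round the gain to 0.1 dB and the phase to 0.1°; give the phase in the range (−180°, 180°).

At s = jω = j190:
zero (s+64): 64 + j190 → |·| = √(64²+190²) = √40196 ≈ 200.49, ∠ = arctan(190/64) ≈ 71.38°
zero (s+200): 200 + j190 → |·| = √(200²+190²) = √76100 ≈ 275.86, ∠ = arctan(190/200) ≈ 43.53°
pole (s+50): 50 + j190 → |·| = √(50²+190²) = √38600 ≈ 196.47, ∠ = arctan(190/50) ≈ 75.26°
pole (s+80): 80 + j190 → |·| = √(80²+190²) = √42500 ≈ 206.16, ∠ = arctan(190/80) ≈ 67.17°
|T| = 500 · 55307 / 40504 ≈ 682.74
Gain = 20 log₁₀(682.74) ≈ 56.69 dB
∠T = 114.91° − 142.43° = -27.52°

At s = jω = j587:
zero (s+64): 64 + j587 → |·| = √(64²+587²) = √348665 ≈ 590.48, ∠ = arctan(587/64) ≈ 83.78°
zero (s+200): 200 + j587 → |·| = √(200²+587²) = √384569 ≈ 620.14, ∠ = arctan(587/200) ≈ 71.19°
pole (s+50): 50 + j587 → |·| = √(50²+587²) = √347069 ≈ 589.13, ∠ = arctan(587/50) ≈ 85.13°
pole (s+80): 80 + j587 → |·| = √(80²+587²) = √350969 ≈ 592.43, ∠ = arctan(587/80) ≈ 82.24°
|T| = 500 · 3.6618e+05 / 3.4902e+05 ≈ 524.58
Gain = 20 log₁₀(524.58) ≈ 54.40 dB
∠T = 154.97° − 167.37° = -12.40°

ω = 190: 56.7 dB, -27.5°; ω = 587: 54.4 dB, -12.4°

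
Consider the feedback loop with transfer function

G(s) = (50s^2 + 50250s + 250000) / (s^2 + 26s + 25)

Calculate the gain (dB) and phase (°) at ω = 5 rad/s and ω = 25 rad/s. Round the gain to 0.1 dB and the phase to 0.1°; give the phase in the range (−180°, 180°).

Substitute s = j5:
Numerator: 50(j5)^2 + 50250(j5) + 250000 = 248750 + j251250
Denominator: (j5)^2 + 26(j5) + 25 = 0 + j130
|N| = √(248750² + 251250²) ≈ 3.5356e+05, ∠N ≈ 45.29°
|D| = √(0² + 130²) ≈ 130, ∠D ≈ 90.00°
|G| = 3.5356e+05 / 130 ≈ 2719.7
Gain = 20 log₁₀(2719.7) ≈ 68.69 dB
∠G = 45.29° − 90.00° = -44.71°

Substitute s = j25:
Numerator: 50(j25)^2 + 50250(j25) + 250000 = 218750 + j1256250
Denominator: (j25)^2 + 26(j25) + 25 = -600 + j650
|N| = √(218750² + 1256250²) ≈ 1.2752e+06, ∠N ≈ 80.12°
|D| = √(600² + 650²) ≈ 884.59, ∠D ≈ 132.71°
|G| = 1.2752e+06 / 884.59 ≈ 1441.6
Gain = 20 log₁₀(1441.6) ≈ 63.18 dB
∠G = 80.12° − 132.71° = -52.59°

ω = 5: 68.7 dB, -44.7°; ω = 25: 63.2 dB, -52.6°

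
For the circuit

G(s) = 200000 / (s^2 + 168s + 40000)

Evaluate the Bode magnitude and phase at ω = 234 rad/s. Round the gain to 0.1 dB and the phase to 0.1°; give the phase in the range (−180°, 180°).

13.6 dB, -110.6°

At s = jω = j234:
quadratic: (j234)² + 168·j234 + 40000 = -14756 + j39312 → |·| ≈ 41990, ∠ ≈ 110.57°
|G| = 200000 / 41990 ≈ 4.763
Gain = 20 log₁₀(4.763) ≈ 13.56 dB
∠G = 0.00° − 110.57° = -110.57°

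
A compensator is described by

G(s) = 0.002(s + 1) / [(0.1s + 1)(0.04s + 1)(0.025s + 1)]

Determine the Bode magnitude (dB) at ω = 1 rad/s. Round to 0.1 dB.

-51.0 dB

At ω = 1 rad/s:
zero (1 + j1·1) = 1 + j1 → |·| ≈ 1.4142, ∠ ≈ 45.00°
pole (1 + j1·0.1) = 1 + j0.1 → |·| ≈ 1.005, ∠ ≈ 5.71°
pole (1 + j1·0.04) = 1 + j0.04 → |·| ≈ 1.0008, ∠ ≈ 2.29°
pole (1 + j1·0.025) = 1 + j0.025 → |·| ≈ 1.0003, ∠ ≈ 1.43°
|G| = 0.002 · 1.4142 / (1.005 · 1.0008 · 1.0003) ≈ 0.0028112
Gain = 20 log₁₀(0.0028112) ≈ -51.02 dB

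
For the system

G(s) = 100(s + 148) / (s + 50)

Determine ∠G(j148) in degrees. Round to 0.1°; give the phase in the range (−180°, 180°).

At s = jω = j148:
zero (s+148): 148 + j148 → |·| = √(148²+148²) = √43808 ≈ 209.3, ∠ = arctan(148/148) ≈ 45.00°
pole (s+50): 50 + j148 → |·| = √(50²+148²) = √24404 ≈ 156.22, ∠ = arctan(148/50) ≈ 71.33°
∠G = 45.00° − 71.33° = -26.33°

-26.3°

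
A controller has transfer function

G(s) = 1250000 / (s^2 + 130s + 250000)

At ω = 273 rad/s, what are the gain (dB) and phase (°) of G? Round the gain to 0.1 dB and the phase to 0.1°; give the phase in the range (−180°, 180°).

16.9 dB, -11.4°

At s = jω = j273:
quadratic: (j273)² + 130·j273 + 250000 = 175471 + j35490 → |·| ≈ 1.7902e+05, ∠ ≈ 11.43°
|G| = 1250000 / 1.7902e+05 ≈ 6.9825
Gain = 20 log₁₀(6.9825) ≈ 16.88 dB
∠G = 0.00° − 11.43° = -11.43°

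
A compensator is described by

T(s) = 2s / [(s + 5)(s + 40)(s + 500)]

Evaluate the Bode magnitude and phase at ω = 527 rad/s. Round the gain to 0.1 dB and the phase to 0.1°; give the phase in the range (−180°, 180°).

-105.7 dB, -131.6°

At s = jω = j527:
zero at origin: s = j527 → |·| = 527, ∠ = 90.00°
pole (s+5): 5 + j527 → |·| = √(5²+527²) = √277754 ≈ 527.02, ∠ = arctan(527/5) ≈ 89.46°
pole (s+40): 40 + j527 → |·| = √(40²+527²) = √279329 ≈ 528.52, ∠ = arctan(527/40) ≈ 85.66°
pole (s+500): 500 + j527 → |·| = √(500²+527²) = √527729 ≈ 726.45, ∠ = arctan(527/500) ≈ 46.51°
|T| = 2 · 527 / 2.0235e+08 ≈ 5.2088e-06
Gain = 20 log₁₀(5.2088e-06) ≈ -105.67 dB
∠T = 90.00° − 221.63° = -131.63°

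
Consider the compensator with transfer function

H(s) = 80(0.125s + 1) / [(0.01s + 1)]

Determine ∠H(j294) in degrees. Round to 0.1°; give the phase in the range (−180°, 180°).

17.2°

At ω = 294 rad/s:
zero (1 + j294·0.125) = 1 + j36.75 → |·| ≈ 36.764, ∠ ≈ 88.44°
pole (1 + j294·0.01) = 1 + j2.94 → |·| ≈ 3.1054, ∠ ≈ 71.21°
∠H = (88.44°) − (71.21°) = 17.23°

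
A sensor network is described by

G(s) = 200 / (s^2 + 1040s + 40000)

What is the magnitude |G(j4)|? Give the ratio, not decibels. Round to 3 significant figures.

0.00498

Substitute s = j4:
Numerator: 200 = 200 + j0
Denominator: (j4)^2 + 1040(j4) + 40000 = 39984 + j4160
|N| = √(200² + 0²) ≈ 200, ∠N ≈ 0.00°
|D| = √(39984² + 4160²) ≈ 40200, ∠D ≈ 5.94°
|G| = 200 / 40200 ≈ 0.0049751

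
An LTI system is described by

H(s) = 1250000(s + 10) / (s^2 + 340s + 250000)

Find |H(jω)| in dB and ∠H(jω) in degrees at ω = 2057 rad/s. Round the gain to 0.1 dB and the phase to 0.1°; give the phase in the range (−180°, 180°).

At s = jω = j2057:
zero (s+10): 10 + j2057 → |·| = √(10²+2057²) = √4231349 ≈ 2057, ∠ = arctan(2057/10) ≈ 89.72°
quadratic: (j2057)² + 340·j2057 + 250000 = -3981249 + j699380 → |·| ≈ 4.0422e+06, ∠ ≈ 170.04°
|H| = 1250000 · 2057 / 4.0422e+06 ≈ 636.1
Gain = 20 log₁₀(636.1) ≈ 56.07 dB
∠H = 89.72° − 170.04° = -80.32°

56.1 dB, -80.3°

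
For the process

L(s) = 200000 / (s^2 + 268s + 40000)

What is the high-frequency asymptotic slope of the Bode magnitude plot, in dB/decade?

-40 dB/decade

Each pole contributes −20 dB/decade at high frequency; each zero contributes +20 dB/decade.
Net: 0 zero(s) − 2 pole(s) → -40 dB/decade.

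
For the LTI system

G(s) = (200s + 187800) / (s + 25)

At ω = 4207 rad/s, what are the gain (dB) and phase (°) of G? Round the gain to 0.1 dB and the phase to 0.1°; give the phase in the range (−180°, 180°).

Substitute s = j4207:
Numerator: 200(j4207) + 187800 = 187800 + j841400
Denominator: (j4207) + 25 = 25 + j4207
|N| = √(187800² + 841400²) ≈ 8.621e+05, ∠N ≈ 77.42°
|D| = √(25² + 4207²) ≈ 4207.1, ∠D ≈ 89.66°
|G| = 8.621e+05 / 4207.1 ≈ 204.92
Gain = 20 log₁₀(204.92) ≈ 46.23 dB
∠G = 77.42° − 89.66° = -12.24°

46.2 dB, -12.2°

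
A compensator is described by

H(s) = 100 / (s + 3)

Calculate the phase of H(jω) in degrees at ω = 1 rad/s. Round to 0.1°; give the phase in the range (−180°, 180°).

At s = jω = j1:
pole (s+3): 3 + j1 → |·| = √(3²+1²) = √10 ≈ 3.1623, ∠ = arctan(1/3) ≈ 18.43°
∠H = 0.00° − 18.43° = -18.43°

-18.4°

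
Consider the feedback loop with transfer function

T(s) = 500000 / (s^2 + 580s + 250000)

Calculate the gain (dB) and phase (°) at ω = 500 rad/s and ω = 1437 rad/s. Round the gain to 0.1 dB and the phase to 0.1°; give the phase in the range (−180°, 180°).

ω = 500: 4.7 dB, -90.0°; ω = 1437: -12.0 dB, -155.3°

At s = jω = j500:
quadratic: (j500)² + 580·j500 + 250000 = 0 + j290000 → |·| ≈ 2.9e+05, ∠ ≈ 90.00°
|T| = 500000 / 2.9e+05 ≈ 1.7241
Gain = 20 log₁₀(1.7241) ≈ 4.73 dB
∠T = 0.00° − 90.00° = -90.00°

At s = jω = j1437:
quadratic: (j1437)² + 580·j1437 + 250000 = -1814969 + j833460 → |·| ≈ 1.9972e+06, ∠ ≈ 155.33°
|T| = 500000 / 1.9972e+06 ≈ 0.25035
Gain = 20 log₁₀(0.25035) ≈ -12.03 dB
∠T = 0.00° − 155.33° = -155.33°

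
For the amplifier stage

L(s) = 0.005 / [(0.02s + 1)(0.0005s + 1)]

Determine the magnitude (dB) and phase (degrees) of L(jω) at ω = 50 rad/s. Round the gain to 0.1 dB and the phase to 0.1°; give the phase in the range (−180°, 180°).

At ω = 50 rad/s:
pole (1 + j50·0.02) = 1 + j1 → |·| ≈ 1.4142, ∠ ≈ 45.00°
pole (1 + j50·0.0005) = 1 + j0.025 → |·| ≈ 1.0003, ∠ ≈ 1.43°
|L| = 0.005 · 1 / (1.4142 · 1.0003) ≈ 0.0035345
Gain = 20 log₁₀(0.0035345) ≈ -49.03 dB
∠L = (0°) − (45.00° + 1.43°) = -46.43°

-49.0 dB, -46.4°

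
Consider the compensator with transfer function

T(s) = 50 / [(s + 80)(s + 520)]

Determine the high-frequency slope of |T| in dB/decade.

-40 dB/decade

Each pole contributes −20 dB/decade at high frequency; each zero contributes +20 dB/decade.
Net: 0 zero(s) − 2 pole(s) → -40 dB/decade.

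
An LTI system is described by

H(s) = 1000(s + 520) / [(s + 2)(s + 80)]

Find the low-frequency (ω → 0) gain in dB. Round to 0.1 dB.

H(0) = 1000·520 / (2·80) = 3250
20 log₁₀(3250) ≈ 70.24 dB

70.2 dB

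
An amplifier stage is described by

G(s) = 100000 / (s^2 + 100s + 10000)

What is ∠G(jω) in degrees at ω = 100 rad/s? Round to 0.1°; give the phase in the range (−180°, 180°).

-90.0°

At s = jω = j100:
quadratic: (j100)² + 100·j100 + 10000 = 0 + j10000 → |·| ≈ 10000, ∠ ≈ 90.00°
∠G = 0.00° − 90.00° = -90.00°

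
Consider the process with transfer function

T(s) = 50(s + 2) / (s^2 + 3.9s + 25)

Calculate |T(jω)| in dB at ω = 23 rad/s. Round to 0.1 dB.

At s = jω = j23:
zero (s+2): 2 + j23 → |·| = √(2²+23²) = √533 ≈ 23.087, ∠ = arctan(23/2) ≈ 85.03°
quadratic: (j23)² + 3.9·j23 + 25 = -504 + j89.7 → |·| ≈ 511.92, ∠ ≈ 169.91°
|T| = 50 · 23.087 / 511.92 ≈ 2.2549
Gain = 20 log₁₀(2.2549) ≈ 7.06 dB

7.1 dB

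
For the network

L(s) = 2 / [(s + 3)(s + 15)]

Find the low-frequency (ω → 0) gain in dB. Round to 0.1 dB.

-27.0 dB

L(0) = 2 / (3·15) ≈ 0.044444
20 log₁₀(0.044444) ≈ -27.04 dB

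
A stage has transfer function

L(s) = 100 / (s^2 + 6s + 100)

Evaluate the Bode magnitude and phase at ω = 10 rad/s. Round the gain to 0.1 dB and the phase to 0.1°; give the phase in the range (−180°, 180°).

At s = jω = j10:
quadratic: (j10)² + 6·j10 + 100 = 0 + j60 → |·| ≈ 60, ∠ ≈ 90.00°
|L| = 100 / 60 ≈ 1.6667
Gain = 20 log₁₀(1.6667) ≈ 4.44 dB
∠L = 0.00° − 90.00° = -90.00°

4.4 dB, -90.0°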